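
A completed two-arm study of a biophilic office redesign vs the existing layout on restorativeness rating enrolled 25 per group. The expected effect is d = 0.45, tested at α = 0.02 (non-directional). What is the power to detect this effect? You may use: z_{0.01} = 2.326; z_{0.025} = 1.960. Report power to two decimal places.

power ≈ 0.23

For two equal groups, power = Φ(d·√(n/2) − z_{α/2}).
d·√(n/2) = 0.45 × √(25/2) = 0.45 × 3.536 = 1.591.
z_β = 1.591 − 2.326 = -0.735.
Power = Φ(-0.735) = 0.231.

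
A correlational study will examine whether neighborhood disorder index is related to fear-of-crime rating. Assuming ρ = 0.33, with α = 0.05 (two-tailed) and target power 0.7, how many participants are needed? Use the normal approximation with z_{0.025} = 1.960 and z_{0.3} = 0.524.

n = 56

Fisher's z: C = ½·ln((1+r)/(1−r)) = ½·ln(1.9851) = 0.3428.
n = ((z_{α/2} + z_β)/C)² + 3.
(1.960 + 0.524) / 0.3428 = 2.484 / 0.3428 = 7.246.
n = 7.246² + 3 = 52.51 + 3 = 55.5.
Round up.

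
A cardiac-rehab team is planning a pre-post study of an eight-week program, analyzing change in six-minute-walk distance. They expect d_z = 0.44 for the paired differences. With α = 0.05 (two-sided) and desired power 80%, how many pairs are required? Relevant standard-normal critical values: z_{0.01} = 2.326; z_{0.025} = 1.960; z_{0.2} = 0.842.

n = 41 pairs

For a paired (one-sample on differences) test: n = ((z_{α/2} + z_β) / d)².
z_{α/2} + z_β = 1.960 + 0.842 = 2.802.
n = (2.802 / 0.44)² = 6.368² = 40.55.
Round up.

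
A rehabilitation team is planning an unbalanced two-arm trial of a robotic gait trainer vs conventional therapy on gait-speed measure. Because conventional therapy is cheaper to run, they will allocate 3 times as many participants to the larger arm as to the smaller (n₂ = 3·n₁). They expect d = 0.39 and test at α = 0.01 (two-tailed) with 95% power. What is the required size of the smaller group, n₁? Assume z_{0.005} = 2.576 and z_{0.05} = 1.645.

With allocation ratio k = n₂/n₁ = 3, Var(x̄₁−x̄₂) = σ²(1/n₁ + 1/(k·n₁)) = σ²·(k+1)/(k·n₁).
So n₁ = (1 + 1/k)·((z_{α/2} + z_β)/d)² = 1.333 × (4.221/0.39)².
n₁ = 1.333 × 117.14 = 156.2.
Round up: n₁ = 157, giving n₂ = 3 × 157 = 471.

n₁ = 157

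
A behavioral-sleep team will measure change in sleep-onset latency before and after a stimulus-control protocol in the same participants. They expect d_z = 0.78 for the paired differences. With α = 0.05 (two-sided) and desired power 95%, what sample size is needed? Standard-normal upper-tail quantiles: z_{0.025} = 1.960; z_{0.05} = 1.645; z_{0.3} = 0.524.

For a paired (one-sample on differences) test: n = ((z_{α/2} + z_β) / d)².
z_{α/2} + z_β = 1.960 + 1.645 = 3.605.
n = (3.605 / 0.78)² = 4.622² = 21.36.
Round up.

n = 22 pairs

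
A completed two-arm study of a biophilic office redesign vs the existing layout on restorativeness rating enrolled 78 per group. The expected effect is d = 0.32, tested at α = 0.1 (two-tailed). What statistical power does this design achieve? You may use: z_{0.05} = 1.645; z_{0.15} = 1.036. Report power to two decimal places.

For two equal groups, power = Φ(d·√(n/2) − z_{α/2}).
d·√(n/2) = 0.32 × √(78/2) = 0.32 × 6.245 = 1.998.
z_β = 1.998 − 1.645 = 0.353.
Power = Φ(0.353) = 0.638.

power ≈ 0.64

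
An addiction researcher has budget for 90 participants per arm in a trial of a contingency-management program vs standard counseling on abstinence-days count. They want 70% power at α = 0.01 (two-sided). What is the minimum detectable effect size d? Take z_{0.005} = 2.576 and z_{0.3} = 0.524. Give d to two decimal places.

d_min ≈ 0.46

For two independent groups of n = 90 each: d_min = (z_{α/2} + z_β)·√(2/n).
z-sum = 2.576 + 0.524 = 3.100.
d_min = 3.100 × √(2/90) = 3.100 × 0.1491 = 0.462.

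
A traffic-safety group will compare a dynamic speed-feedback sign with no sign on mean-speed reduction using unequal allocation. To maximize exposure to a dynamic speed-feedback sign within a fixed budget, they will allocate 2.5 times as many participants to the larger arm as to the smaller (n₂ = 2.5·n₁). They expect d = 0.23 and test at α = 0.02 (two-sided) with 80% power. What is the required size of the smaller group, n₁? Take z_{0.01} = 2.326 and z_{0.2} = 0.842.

With allocation ratio k = n₂/n₁ = 2.5, Var(x̄₁−x̄₂) = σ²(1/n₁ + 1/(k·n₁)) = σ²·(k+1)/(k·n₁).
So n₁ = (1 + 1/k)·((z_{α/2} + z_β)/d)² = 1.400 × (3.168/0.23)².
n₁ = 1.400 × 189.72 = 265.6.
Round up: n₁ = 266, giving n₂ = 2.5 × 266 = 665.

n₁ = 266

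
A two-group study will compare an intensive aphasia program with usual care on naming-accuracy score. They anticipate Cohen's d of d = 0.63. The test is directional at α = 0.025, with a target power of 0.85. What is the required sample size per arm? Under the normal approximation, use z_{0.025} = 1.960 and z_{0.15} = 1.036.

For two independent groups with equal n: n = 2·((z_{α} + z_β) / d)².
z_{α} + z_β = 1.960 + 1.036 = 2.996.
n = 2 × (2.996 / 0.63)² = 2 × 4.756² = 2 × 22.62 = 45.2.
Round up to the next whole participant.

n = 46 per group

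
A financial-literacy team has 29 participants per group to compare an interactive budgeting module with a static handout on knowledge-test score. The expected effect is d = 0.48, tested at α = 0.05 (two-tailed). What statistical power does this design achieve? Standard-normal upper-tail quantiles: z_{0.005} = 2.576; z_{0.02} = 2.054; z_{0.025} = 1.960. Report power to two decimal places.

For two equal groups, power = Φ(d·√(n/2) − z_{α/2}).
d·√(n/2) = 0.48 × √(29/2) = 0.48 × 3.808 = 1.828.
z_β = 1.828 − 1.960 = -0.132.
Power = Φ(-0.132) = 0.447.

power ≈ 0.45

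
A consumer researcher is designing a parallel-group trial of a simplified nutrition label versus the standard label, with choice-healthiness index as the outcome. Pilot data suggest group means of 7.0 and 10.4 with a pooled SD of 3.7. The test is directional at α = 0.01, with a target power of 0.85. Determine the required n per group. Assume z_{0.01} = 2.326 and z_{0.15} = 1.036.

Cohen's d = |M₁ − M₂| / SD_pooled = |7.0 − 10.4| / 3.7 = 3.4 / 3.7 = 0.919.
For two independent groups with equal n: n = 2·((z_{α} + z_β) / d)².
z_{α} + z_β = 2.326 + 1.036 = 3.362.
n = 2 × (3.362 / 0.919)² = 2 × 3.658² = 2 × 13.38 = 26.8.
Round up to the next whole participant.

n = 27 per group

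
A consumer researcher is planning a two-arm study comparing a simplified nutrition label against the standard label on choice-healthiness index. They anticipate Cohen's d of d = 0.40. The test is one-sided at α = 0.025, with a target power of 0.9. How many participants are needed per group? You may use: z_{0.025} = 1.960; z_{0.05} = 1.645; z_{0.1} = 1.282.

n = 132 per group

For two independent groups with equal n: n = 2·((z_{α} + z_β) / d)².
z_{α} + z_β = 1.960 + 1.282 = 3.242.
n = 2 × (3.242 / 0.40)² = 2 × 8.105² = 2 × 65.69 = 131.4.
Round up to the next whole participant.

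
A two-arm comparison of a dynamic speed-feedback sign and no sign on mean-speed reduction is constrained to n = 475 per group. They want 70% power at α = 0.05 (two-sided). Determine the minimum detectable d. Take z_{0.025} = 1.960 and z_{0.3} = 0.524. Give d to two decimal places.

For two independent groups of n = 475 each: d_min = (z_{α/2} + z_β)·√(2/n).
z-sum = 1.960 + 0.524 = 2.484.
d_min = 2.484 × √(2/475) = 2.484 × 0.0649 = 0.161.

d_min ≈ 0.16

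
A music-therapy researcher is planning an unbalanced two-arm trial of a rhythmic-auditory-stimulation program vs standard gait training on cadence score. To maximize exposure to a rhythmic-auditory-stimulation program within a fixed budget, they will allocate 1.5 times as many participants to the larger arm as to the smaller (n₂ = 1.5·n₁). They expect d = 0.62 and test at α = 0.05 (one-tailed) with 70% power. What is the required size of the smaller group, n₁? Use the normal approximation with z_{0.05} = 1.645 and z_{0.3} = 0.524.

With allocation ratio k = n₂/n₁ = 1.5, Var(x̄₁−x̄₂) = σ²(1/n₁ + 1/(k·n₁)) = σ²·(k+1)/(k·n₁).
So n₁ = (1 + 1/k)·((z_{α} + z_β)/d)² = 1.667 × (2.169/0.62)².
n₁ = 1.667 × 12.24 = 20.4.
Round up: n₁ = 21, giving n₂ = ⌈1.5 × 21⌉ = ⌈31.5⌉ = 32.

n₁ = 21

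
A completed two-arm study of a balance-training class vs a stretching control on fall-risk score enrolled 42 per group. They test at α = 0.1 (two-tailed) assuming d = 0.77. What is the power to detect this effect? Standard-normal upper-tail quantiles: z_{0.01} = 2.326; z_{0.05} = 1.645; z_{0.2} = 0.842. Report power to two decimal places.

For two equal groups, power = Φ(d·√(n/2) − z_{α/2}).
d·√(n/2) = 0.77 × √(42/2) = 0.77 × 4.583 = 3.529.
z_β = 3.529 − 1.645 = 1.884.
Power = Φ(1.884) = 0.970.

power ≈ 0.97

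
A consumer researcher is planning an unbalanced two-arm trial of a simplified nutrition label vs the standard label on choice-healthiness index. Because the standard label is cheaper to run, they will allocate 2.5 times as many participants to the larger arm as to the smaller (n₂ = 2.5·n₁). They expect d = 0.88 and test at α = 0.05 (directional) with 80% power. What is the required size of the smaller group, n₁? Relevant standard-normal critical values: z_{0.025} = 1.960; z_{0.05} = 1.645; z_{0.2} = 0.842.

n₁ = 12

With allocation ratio k = n₂/n₁ = 2.5, Var(x̄₁−x̄₂) = σ²(1/n₁ + 1/(k·n₁)) = σ²·(k+1)/(k·n₁).
So n₁ = (1 + 1/k)·((z_{α} + z_β)/d)² = 1.400 × (2.487/0.88)².
n₁ = 1.400 × 7.99 = 11.2.
Round up: n₁ = 12, giving n₂ = 2.5 × 12 = 30.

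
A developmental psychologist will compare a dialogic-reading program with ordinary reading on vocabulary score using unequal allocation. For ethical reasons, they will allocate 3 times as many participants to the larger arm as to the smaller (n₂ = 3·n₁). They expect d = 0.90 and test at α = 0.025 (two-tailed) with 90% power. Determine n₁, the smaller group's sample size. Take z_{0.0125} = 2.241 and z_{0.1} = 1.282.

n₁ = 21

With allocation ratio k = n₂/n₁ = 3, Var(x̄₁−x̄₂) = σ²(1/n₁ + 1/(k·n₁)) = σ²·(k+1)/(k·n₁).
So n₁ = (1 + 1/k)·((z_{α/2} + z_β)/d)² = 1.333 × (3.523/0.90)².
n₁ = 1.333 × 15.32 = 20.4.
Round up: n₁ = 21, giving n₂ = 3 × 21 = 63.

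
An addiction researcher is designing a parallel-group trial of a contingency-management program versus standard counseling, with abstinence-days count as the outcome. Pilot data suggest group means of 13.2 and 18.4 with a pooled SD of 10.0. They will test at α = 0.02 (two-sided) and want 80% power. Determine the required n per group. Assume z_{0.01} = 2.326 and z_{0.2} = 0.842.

n = 75 per group

Cohen's d = |M₁ − M₂| / SD_pooled = |13.2 − 18.4| / 10.0 = 5.2 / 10.0 = 0.520.
For two independent groups with equal n: n = 2·((z_{α/2} + z_β) / d)².
z_{α/2} + z_β = 2.326 + 0.842 = 3.168.
n = 2 × (3.168 / 0.520)² = 2 × 6.092² = 2 × 37.12 = 74.2.
Round up to the next whole participant.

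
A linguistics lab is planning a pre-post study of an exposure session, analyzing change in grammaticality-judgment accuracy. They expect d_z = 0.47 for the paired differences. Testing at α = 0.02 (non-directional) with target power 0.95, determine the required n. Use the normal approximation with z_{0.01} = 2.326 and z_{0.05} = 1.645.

For a paired (one-sample on differences) test: n = ((z_{α/2} + z_β) / d)².
z_{α/2} + z_β = 2.326 + 1.645 = 3.971.
n = (3.971 / 0.47)² = 8.449² = 71.38.
Round up.

n = 72 pairs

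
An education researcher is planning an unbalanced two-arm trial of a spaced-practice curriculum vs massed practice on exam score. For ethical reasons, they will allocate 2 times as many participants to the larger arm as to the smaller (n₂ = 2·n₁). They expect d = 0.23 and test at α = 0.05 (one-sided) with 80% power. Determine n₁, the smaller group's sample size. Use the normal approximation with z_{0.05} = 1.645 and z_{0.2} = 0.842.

n₁ = 176

With allocation ratio k = n₂/n₁ = 2, Var(x̄₁−x̄₂) = σ²(1/n₁ + 1/(k·n₁)) = σ²·(k+1)/(k·n₁).
So n₁ = (1 + 1/k)·((z_{α} + z_β)/d)² = 1.500 × (2.487/0.23)².
n₁ = 1.500 × 116.92 = 175.4.
Round up: n₁ = 176, giving n₂ = 2 × 176 = 352.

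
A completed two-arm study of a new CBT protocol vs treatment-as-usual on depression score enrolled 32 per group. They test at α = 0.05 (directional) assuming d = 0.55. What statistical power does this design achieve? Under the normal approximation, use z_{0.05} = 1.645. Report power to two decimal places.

For two equal groups, power = Φ(d·√(n/2) − z_{α}).
d·√(n/2) = 0.55 × √(32/2) = 0.55 × 4.000 = 2.200.
z_β = 2.200 − 1.645 = 0.555.
Power = Φ(0.555) = 0.711.

power ≈ 0.71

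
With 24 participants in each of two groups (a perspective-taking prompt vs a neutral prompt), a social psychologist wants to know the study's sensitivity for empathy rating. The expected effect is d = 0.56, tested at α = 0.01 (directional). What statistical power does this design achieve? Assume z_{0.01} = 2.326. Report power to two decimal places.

For two equal groups, power = Φ(d·√(n/2) − z_{α}).
d·√(n/2) = 0.56 × √(24/2) = 0.56 × 3.464 = 1.940.
z_β = 1.940 − 2.326 = -0.386.
Power = Φ(-0.386) = 0.350.

power ≈ 0.35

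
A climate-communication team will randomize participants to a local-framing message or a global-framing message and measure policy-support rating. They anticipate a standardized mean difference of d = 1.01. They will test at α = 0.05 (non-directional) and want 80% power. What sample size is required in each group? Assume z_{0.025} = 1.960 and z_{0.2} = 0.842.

For two independent groups with equal n: n = 2·((z_{α/2} + z_β) / d)².
z_{α/2} + z_β = 1.960 + 0.842 = 2.802.
n = 2 × (2.802 / 1.01)² = 2 × 2.774² = 2 × 7.70 = 15.4.
Round up to the next whole participant.

n = 16 per group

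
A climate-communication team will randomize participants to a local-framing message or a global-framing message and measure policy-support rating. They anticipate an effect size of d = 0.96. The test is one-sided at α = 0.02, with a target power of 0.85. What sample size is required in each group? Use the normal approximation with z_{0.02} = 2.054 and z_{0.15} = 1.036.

n = 21 per group

For two independent groups with equal n: n = 2·((z_{α} + z_β) / d)².
z_{α} + z_β = 2.054 + 1.036 = 3.090.
n = 2 × (3.090 / 0.96)² = 2 × 3.219² = 2 × 10.36 = 20.7.
Round up to the next whole participant.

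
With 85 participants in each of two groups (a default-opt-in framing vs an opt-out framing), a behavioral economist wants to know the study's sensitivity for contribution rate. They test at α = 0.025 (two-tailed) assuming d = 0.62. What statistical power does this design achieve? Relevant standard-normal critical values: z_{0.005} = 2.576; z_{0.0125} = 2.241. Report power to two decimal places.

power ≈ 0.96

For two equal groups, power = Φ(d·√(n/2) − z_{α/2}).
d·√(n/2) = 0.62 × √(85/2) = 0.62 × 6.519 = 4.042.
z_β = 4.042 − 2.241 = 1.801.
Power = Φ(1.801) = 0.964.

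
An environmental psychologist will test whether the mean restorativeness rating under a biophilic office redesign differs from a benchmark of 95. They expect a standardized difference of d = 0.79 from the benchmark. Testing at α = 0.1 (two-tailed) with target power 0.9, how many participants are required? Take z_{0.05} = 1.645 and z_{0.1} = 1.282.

n = 14

For a one-sample test: n = ((z_{α/2} + z_β) / d)².
z_{α/2} + z_β = 1.645 + 1.282 = 2.927.
n = (2.927 / 0.79)² = 3.705² = 13.73.
Round up.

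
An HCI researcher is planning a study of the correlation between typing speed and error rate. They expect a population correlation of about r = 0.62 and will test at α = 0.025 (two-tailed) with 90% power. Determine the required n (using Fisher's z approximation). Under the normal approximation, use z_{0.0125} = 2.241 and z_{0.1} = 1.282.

Fisher's z: C = ½·ln((1+r)/(1−r)) = ½·ln(4.2632) = 0.7250.
n = ((z_{α/2} + z_β)/C)² + 3.
(2.241 + 1.282) / 0.7250 = 3.523 / 0.7250 = 4.859.
n = 4.859² + 3 = 23.61 + 3 = 26.6.
Round up.

n = 27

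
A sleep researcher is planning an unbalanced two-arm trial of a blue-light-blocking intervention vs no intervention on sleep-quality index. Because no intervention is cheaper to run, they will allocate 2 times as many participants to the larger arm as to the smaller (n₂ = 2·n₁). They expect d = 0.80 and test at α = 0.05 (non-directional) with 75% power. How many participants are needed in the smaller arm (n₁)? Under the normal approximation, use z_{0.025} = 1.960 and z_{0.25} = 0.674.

With allocation ratio k = n₂/n₁ = 2, Var(x̄₁−x̄₂) = σ²(1/n₁ + 1/(k·n₁)) = σ²·(k+1)/(k·n₁).
So n₁ = (1 + 1/k)·((z_{α/2} + z_β)/d)² = 1.500 × (2.634/0.80)².
n₁ = 1.500 × 10.84 = 16.3.
Round up: n₁ = 17, giving n₂ = 2 × 17 = 34.

n₁ = 17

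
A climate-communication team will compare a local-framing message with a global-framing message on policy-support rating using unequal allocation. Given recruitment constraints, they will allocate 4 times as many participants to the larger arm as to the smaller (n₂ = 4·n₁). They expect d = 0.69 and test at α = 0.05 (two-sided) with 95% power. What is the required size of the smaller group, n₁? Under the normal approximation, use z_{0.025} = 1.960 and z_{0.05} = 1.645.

n₁ = 35

With allocation ratio k = n₂/n₁ = 4, Var(x̄₁−x̄₂) = σ²(1/n₁ + 1/(k·n₁)) = σ²·(k+1)/(k·n₁).
So n₁ = (1 + 1/k)·((z_{α/2} + z_β)/d)² = 1.250 × (3.605/0.69)².
n₁ = 1.250 × 27.30 = 34.1.
Round up: n₁ = 35, giving n₂ = 4 × 35 = 140.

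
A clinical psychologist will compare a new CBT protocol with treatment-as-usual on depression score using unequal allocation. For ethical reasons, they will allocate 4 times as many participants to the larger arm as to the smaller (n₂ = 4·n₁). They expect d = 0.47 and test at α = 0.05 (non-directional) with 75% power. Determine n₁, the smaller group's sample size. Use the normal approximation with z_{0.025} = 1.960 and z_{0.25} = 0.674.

With allocation ratio k = n₂/n₁ = 4, Var(x̄₁−x̄₂) = σ²(1/n₁ + 1/(k·n₁)) = σ²·(k+1)/(k·n₁).
So n₁ = (1 + 1/k)·((z_{α/2} + z_β)/d)² = 1.250 × (2.634/0.47)².
n₁ = 1.250 × 31.41 = 39.3.
Round up: n₁ = 40, giving n₂ = 4 × 40 = 160.

n₁ = 40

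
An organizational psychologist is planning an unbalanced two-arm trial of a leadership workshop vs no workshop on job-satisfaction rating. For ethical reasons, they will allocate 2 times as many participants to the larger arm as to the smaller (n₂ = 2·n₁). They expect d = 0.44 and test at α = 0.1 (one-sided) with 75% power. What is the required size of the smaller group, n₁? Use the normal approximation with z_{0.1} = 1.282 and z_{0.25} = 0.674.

n₁ = 30

With allocation ratio k = n₂/n₁ = 2, Var(x̄₁−x̄₂) = σ²(1/n₁ + 1/(k·n₁)) = σ²·(k+1)/(k·n₁).
So n₁ = (1 + 1/k)·((z_{α} + z_β)/d)² = 1.500 × (1.956/0.44)².
n₁ = 1.500 × 19.76 = 29.6.
Round up: n₁ = 30, giving n₂ = 2 × 30 = 60.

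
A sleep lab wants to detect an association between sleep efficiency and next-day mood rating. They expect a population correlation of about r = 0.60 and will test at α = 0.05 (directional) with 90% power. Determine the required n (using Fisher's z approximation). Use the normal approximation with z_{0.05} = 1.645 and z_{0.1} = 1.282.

n = 21

Fisher's z: C = ½·ln((1+r)/(1−r)) = ½·ln(4.0000) = 0.6931.
n = ((z_{α} + z_β)/C)² + 3.
(1.645 + 1.282) / 0.6931 = 2.927 / 0.6931 = 4.223.
n = 4.223² + 3 = 17.83 + 3 = 20.8.
Round up.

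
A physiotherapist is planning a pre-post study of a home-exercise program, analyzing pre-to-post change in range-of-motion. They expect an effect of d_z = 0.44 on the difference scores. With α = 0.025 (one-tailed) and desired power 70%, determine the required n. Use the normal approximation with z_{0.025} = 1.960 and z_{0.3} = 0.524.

For a paired (one-sample on differences) test: n = ((z_{α} + z_β) / d)².
z_{α} + z_β = 1.960 + 0.524 = 2.484.
n = (2.484 / 0.44)² = 5.645² = 31.87.
Round up.

n = 32 pairs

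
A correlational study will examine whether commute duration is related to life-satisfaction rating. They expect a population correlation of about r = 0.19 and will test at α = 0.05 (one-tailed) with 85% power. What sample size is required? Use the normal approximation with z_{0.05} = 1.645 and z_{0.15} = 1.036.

Fisher's z: C = ½·ln((1+r)/(1−r)) = ½·ln(1.4691) = 0.1923.
n = ((z_{α} + z_β)/C)² + 3.
(1.645 + 1.036) / 0.1923 = 2.681 / 0.1923 = 13.942.
n = 13.942² + 3 = 194.37 + 3 = 197.4.
Round up.

n = 198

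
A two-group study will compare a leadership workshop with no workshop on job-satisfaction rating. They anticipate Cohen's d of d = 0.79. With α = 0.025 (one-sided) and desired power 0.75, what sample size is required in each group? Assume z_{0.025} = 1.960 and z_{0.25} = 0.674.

n = 23 per group

For two independent groups with equal n: n = 2·((z_{α} + z_β) / d)².
z_{α} + z_β = 1.960 + 0.674 = 2.634.
n = 2 × (2.634 / 0.79)² = 2 × 3.334² = 2 × 11.12 = 22.2.
Round up to the next whole participant.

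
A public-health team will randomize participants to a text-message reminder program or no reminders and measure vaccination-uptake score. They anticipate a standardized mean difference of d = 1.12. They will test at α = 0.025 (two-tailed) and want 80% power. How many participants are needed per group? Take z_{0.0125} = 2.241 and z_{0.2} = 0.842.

n = 16 per group

For two independent groups with equal n: n = 2·((z_{α/2} + z_β) / d)².
z_{α/2} + z_β = 2.241 + 0.842 = 3.083.
n = 2 × (3.083 / 1.12)² = 2 × 2.753² = 2 × 7.58 = 15.2.
Round up to the next whole participant.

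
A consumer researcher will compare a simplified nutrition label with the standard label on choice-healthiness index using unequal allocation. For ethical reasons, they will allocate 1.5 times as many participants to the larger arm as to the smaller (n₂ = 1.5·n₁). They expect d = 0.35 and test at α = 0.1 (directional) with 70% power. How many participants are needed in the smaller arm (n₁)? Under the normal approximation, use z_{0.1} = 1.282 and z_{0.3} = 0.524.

n₁ = 45

With allocation ratio k = n₂/n₁ = 1.5, Var(x̄₁−x̄₂) = σ²(1/n₁ + 1/(k·n₁)) = σ²·(k+1)/(k·n₁).
So n₁ = (1 + 1/k)·((z_{α} + z_β)/d)² = 1.667 × (1.806/0.35)².
n₁ = 1.667 × 26.63 = 44.4.
Round up: n₁ = 45, giving n₂ = ⌈1.5 × 45⌉ = ⌈67.5⌉ = 68.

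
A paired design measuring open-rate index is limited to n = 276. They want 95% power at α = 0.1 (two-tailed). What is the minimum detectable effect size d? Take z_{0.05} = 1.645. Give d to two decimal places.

For a single sample (or paired design) of n = 276: d_min = (z_{α/2} + z_β)/√n.
z-sum = 1.645 + 1.645 = 3.290.
d_min = 3.290 / √276 = 3.290 / 16.613 = 0.198.

d_min ≈ 0.20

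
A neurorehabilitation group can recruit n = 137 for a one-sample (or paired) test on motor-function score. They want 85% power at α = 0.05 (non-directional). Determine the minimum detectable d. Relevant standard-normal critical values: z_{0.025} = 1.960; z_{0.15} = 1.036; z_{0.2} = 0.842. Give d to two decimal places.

For a single sample (or paired design) of n = 137: d_min = (z_{α/2} + z_β)/√n.
z-sum = 1.960 + 1.036 = 2.996.
d_min = 2.996 / √137 = 2.996 / 11.705 = 0.256.

d_min ≈ 0.26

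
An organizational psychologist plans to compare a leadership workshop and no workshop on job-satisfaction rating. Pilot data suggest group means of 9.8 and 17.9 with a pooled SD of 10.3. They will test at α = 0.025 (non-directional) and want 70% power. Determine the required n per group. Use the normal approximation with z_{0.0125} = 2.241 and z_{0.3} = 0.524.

n = 25 per group

Cohen's d = |M₁ − M₂| / SD_pooled = |9.8 − 17.9| / 10.3 = 8.1 / 10.3 = 0.786.
For two independent groups with equal n: n = 2·((z_{α/2} + z_β) / d)².
z_{α/2} + z_β = 2.241 + 0.524 = 2.765.
n = 2 × (2.765 / 0.786)² = 2 × 3.518² = 2 × 12.37 = 24.7.
Round up to the next whole participant.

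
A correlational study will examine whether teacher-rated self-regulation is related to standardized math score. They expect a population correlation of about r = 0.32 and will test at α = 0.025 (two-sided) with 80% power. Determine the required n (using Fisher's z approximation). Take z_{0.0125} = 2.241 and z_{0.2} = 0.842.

Fisher's z: C = ½·ln((1+r)/(1−r)) = ½·ln(1.9412) = 0.3316.
n = ((z_{α/2} + z_β)/C)² + 3.
(2.241 + 0.842) / 0.3316 = 3.083 / 0.3316 = 9.297.
n = 9.297² + 3 = 86.44 + 3 = 89.4.
Round up.

n = 90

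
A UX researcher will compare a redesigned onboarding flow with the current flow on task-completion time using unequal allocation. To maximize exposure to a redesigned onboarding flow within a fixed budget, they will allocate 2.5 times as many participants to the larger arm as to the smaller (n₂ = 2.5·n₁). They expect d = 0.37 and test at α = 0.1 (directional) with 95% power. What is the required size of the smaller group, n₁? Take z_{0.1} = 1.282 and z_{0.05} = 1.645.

n₁ = 88

With allocation ratio k = n₂/n₁ = 2.5, Var(x̄₁−x̄₂) = σ²(1/n₁ + 1/(k·n₁)) = σ²·(k+1)/(k·n₁).
So n₁ = (1 + 1/k)·((z_{α} + z_β)/d)² = 1.400 × (2.927/0.37)².
n₁ = 1.400 × 62.58 = 87.6.
Round up: n₁ = 88, giving n₂ = 2.5 × 88 = 220.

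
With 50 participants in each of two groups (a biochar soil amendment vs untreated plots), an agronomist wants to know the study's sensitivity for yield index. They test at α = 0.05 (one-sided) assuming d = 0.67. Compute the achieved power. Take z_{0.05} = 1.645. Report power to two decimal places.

power ≈ 0.96

For two equal groups, power = Φ(d·√(n/2) − z_{α}).
d·√(n/2) = 0.67 × √(50/2) = 0.67 × 5.000 = 3.350.
z_β = 3.350 − 1.645 = 1.705.
Power = Φ(1.705) = 0.956.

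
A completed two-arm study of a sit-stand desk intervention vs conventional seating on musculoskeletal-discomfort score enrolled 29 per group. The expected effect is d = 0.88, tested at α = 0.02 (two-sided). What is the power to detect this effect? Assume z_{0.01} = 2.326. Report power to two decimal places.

power ≈ 0.85

For two equal groups, power = Φ(d·√(n/2) − z_{α/2}).
d·√(n/2) = 0.88 × √(29/2) = 0.88 × 3.808 = 3.351.
z_β = 3.351 − 2.326 = 1.025.
Power = Φ(1.025) = 0.847.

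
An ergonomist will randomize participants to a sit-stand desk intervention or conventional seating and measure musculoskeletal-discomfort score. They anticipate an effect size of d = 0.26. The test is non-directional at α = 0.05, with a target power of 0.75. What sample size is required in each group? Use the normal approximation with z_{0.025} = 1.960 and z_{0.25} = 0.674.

For two independent groups with equal n: n = 2·((z_{α/2} + z_β) / d)².
z_{α/2} + z_β = 1.960 + 0.674 = 2.634.
n = 2 × (2.634 / 0.26)² = 2 × 10.131² = 2 × 102.63 = 205.3.
Round up to the next whole participant.

n = 206 per group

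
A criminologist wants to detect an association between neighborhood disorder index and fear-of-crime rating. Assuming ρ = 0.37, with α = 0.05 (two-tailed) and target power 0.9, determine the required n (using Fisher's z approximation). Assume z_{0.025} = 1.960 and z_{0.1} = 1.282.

Fisher's z: C = ½·ln((1+r)/(1−r)) = ½·ln(2.1746) = 0.3884.
n = ((z_{α/2} + z_β)/C)² + 3.
(1.960 + 1.282) / 0.3884 = 3.242 / 0.3884 = 8.347.
n = 8.347² + 3 = 69.67 + 3 = 72.7.
Round up.

n = 73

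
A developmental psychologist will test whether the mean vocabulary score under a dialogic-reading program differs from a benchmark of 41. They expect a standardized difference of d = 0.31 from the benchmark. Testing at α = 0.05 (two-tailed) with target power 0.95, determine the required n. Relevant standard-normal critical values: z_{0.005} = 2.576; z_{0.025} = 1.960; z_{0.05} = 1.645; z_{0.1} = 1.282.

For a one-sample test: n = ((z_{α/2} + z_β) / d)².
z_{α/2} + z_β = 1.960 + 1.645 = 3.605.
n = (3.605 / 0.31)² = 11.629² = 135.23.
Round up.

n = 136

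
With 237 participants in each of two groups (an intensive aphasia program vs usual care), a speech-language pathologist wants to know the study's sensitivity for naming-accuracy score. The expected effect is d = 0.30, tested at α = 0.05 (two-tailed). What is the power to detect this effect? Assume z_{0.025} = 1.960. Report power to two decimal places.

power ≈ 0.90

For two equal groups, power = Φ(d·√(n/2) − z_{α/2}).
d·√(n/2) = 0.30 × √(237/2) = 0.30 × 10.886 = 3.266.
z_β = 3.266 − 1.960 = 1.306.
Power = Φ(1.306) = 0.904.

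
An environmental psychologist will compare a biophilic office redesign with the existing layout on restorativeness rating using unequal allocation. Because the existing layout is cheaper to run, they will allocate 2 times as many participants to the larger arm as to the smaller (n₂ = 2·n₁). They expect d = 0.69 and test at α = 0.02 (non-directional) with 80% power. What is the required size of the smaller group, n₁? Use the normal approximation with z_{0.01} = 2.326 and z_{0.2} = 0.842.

With allocation ratio k = n₂/n₁ = 2, Var(x̄₁−x̄₂) = σ²(1/n₁ + 1/(k·n₁)) = σ²·(k+1)/(k·n₁).
So n₁ = (1 + 1/k)·((z_{α/2} + z_β)/d)² = 1.500 × (3.168/0.69)².
n₁ = 1.500 × 21.08 = 31.6.
Round up: n₁ = 32, giving n₂ = 2 × 32 = 64.

n₁ = 32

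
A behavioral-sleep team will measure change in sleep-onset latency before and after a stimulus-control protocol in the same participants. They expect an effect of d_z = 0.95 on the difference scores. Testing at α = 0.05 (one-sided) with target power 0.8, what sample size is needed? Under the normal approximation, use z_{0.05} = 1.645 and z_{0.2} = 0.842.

For a paired (one-sample on differences) test: n = ((z_{α} + z_β) / d)².
z_{α} + z_β = 1.645 + 0.842 = 2.487.
n = (2.487 / 0.95)² = 2.618² = 6.85.
Round up.

n = 7 pairs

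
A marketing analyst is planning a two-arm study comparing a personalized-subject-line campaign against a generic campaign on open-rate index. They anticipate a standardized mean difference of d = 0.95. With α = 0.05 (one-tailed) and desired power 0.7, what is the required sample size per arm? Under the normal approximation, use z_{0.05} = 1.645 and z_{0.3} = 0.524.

For two independent groups with equal n: n = 2·((z_{α} + z_β) / d)².
z_{α} + z_β = 1.645 + 0.524 = 2.169.
n = 2 × (2.169 / 0.95)² = 2 × 2.283² = 2 × 5.21 = 10.4.
Round up to the next whole participant.

n = 11 per group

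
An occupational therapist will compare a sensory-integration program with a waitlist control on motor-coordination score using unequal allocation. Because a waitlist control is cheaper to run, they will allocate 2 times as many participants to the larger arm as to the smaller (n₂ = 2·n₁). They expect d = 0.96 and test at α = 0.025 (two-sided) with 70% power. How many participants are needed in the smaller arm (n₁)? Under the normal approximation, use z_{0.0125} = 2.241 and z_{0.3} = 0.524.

n₁ = 13

With allocation ratio k = n₂/n₁ = 2, Var(x̄₁−x̄₂) = σ²(1/n₁ + 1/(k·n₁)) = σ²·(k+1)/(k·n₁).
So n₁ = (1 + 1/k)·((z_{α/2} + z_β)/d)² = 1.500 × (2.765/0.96)².
n₁ = 1.500 × 8.30 = 12.4.
Round up: n₁ = 13, giving n₂ = 2 × 13 = 26.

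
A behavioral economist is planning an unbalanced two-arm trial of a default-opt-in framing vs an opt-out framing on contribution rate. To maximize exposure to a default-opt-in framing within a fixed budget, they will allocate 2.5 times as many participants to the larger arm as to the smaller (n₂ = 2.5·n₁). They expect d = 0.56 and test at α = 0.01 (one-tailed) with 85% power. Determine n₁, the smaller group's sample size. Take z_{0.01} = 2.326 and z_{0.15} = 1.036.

With allocation ratio k = n₂/n₁ = 2.5, Var(x̄₁−x̄₂) = σ²(1/n₁ + 1/(k·n₁)) = σ²·(k+1)/(k·n₁).
So n₁ = (1 + 1/k)·((z_{α} + z_β)/d)² = 1.400 × (3.362/0.56)².
n₁ = 1.400 × 36.04 = 50.5.
Round up: n₁ = 51, giving n₂ = ⌈2.5 × 51⌉ = ⌈127.5⌉ = 128.

n₁ = 51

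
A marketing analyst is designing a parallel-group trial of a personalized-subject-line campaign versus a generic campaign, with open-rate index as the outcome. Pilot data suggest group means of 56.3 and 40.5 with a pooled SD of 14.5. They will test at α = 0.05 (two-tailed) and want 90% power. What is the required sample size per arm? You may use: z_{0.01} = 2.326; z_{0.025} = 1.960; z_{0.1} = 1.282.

n = 18 per group

Cohen's d = |M₁ − M₂| / SD_pooled = |56.3 − 40.5| / 14.5 = 15.8 / 14.5 = 1.090.
For two independent groups with equal n: n = 2·((z_{α/2} + z_β) / d)².
z_{α/2} + z_β = 1.960 + 1.282 = 3.242.
n = 2 × (3.242 / 1.090)² = 2 × 2.974² = 2 × 8.85 = 17.7.
Round up to the next whole participant.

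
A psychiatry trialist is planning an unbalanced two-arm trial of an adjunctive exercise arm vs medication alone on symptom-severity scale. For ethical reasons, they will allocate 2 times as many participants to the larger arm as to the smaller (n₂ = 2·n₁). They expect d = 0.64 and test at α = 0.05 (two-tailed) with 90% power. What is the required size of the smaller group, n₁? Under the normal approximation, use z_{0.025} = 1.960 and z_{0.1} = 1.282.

n₁ = 39

With allocation ratio k = n₂/n₁ = 2, Var(x̄₁−x̄₂) = σ²(1/n₁ + 1/(k·n₁)) = σ²·(k+1)/(k·n₁).
So n₁ = (1 + 1/k)·((z_{α/2} + z_β)/d)² = 1.500 × (3.242/0.64)².
n₁ = 1.500 × 25.66 = 38.5.
Round up: n₁ = 39, giving n₂ = 2 × 39 = 78.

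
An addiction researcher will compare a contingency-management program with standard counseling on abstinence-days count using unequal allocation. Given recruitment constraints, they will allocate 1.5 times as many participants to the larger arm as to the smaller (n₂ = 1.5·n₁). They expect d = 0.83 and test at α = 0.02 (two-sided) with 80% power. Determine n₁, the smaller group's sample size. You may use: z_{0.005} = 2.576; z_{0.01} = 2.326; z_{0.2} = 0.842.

n₁ = 25

With allocation ratio k = n₂/n₁ = 1.5, Var(x̄₁−x̄₂) = σ²(1/n₁ + 1/(k·n₁)) = σ²·(k+1)/(k·n₁).
So n₁ = (1 + 1/k)·((z_{α/2} + z_β)/d)² = 1.667 × (3.168/0.83)².
n₁ = 1.667 × 14.57 = 24.3.
Round up: n₁ = 25, giving n₂ = ⌈1.5 × 25⌉ = ⌈37.5⌉ = 38.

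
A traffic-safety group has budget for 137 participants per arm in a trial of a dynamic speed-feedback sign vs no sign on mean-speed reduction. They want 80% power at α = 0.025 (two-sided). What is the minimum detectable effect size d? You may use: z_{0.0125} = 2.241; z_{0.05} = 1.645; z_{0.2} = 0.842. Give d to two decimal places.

d_min ≈ 0.37

For two independent groups of n = 137 each: d_min = (z_{α/2} + z_β)·√(2/n).
z-sum = 2.241 + 0.842 = 3.083.
d_min = 3.083 × √(2/137) = 3.083 × 0.1208 = 0.373.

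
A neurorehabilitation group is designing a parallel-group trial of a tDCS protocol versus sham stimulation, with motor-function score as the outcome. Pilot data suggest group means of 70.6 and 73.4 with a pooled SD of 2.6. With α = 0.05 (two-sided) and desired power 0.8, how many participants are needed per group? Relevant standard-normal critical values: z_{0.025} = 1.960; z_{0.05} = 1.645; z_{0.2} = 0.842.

n = 14 per group

Cohen's d = |M₁ − M₂| / SD_pooled = |70.6 − 73.4| / 2.6 = 2.8 / 2.6 = 1.077.
For two independent groups with equal n: n = 2·((z_{α/2} + z_β) / d)².
z_{α/2} + z_β = 1.960 + 0.842 = 2.802.
n = 2 × (2.802 / 1.077)² = 2 × 2.602² = 2 × 6.77 = 13.5.
Round up to the next whole participant.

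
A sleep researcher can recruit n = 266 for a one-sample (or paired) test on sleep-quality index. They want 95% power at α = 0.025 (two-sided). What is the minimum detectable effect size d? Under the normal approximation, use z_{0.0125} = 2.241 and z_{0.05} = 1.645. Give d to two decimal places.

d_min ≈ 0.24

For a single sample (or paired design) of n = 266: d_min = (z_{α/2} + z_β)/√n.
z-sum = 2.241 + 1.645 = 3.886.
d_min = 3.886 / √266 = 3.886 / 16.310 = 0.238.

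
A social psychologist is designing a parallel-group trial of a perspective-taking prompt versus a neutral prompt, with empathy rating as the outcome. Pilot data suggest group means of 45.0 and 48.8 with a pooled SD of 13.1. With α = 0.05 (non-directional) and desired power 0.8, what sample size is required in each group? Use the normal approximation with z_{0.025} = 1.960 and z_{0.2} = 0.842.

n = 187 per group

Cohen's d = |M₁ − M₂| / SD_pooled = |45.0 − 48.8| / 13.1 = 3.8 / 13.1 = 0.290.
For two independent groups with equal n: n = 2·((z_{α/2} + z_β) / d)².
z_{α/2} + z_β = 1.960 + 0.842 = 2.802.
n = 2 × (2.802 / 0.290)² = 2 × 9.662² = 2 × 93.36 = 186.7.
Round up to the next whole participant.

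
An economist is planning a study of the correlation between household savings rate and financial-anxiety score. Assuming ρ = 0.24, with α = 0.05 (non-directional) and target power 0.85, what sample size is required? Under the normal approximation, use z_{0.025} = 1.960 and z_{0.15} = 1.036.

Fisher's z: C = ½·ln((1+r)/(1−r)) = ½·ln(1.6316) = 0.2448.
n = ((z_{α/2} + z_β)/C)² + 3.
(1.960 + 1.036) / 0.2448 = 2.996 / 0.2448 = 12.239.
n = 12.239² + 3 = 149.78 + 3 = 152.8.
Round up.

n = 153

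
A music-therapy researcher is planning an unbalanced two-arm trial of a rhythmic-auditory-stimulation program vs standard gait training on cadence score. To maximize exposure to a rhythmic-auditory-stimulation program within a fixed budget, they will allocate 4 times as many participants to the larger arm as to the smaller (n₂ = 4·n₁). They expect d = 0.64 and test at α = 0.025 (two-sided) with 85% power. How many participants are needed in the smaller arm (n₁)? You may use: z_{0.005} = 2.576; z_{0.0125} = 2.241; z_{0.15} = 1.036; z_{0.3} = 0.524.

With allocation ratio k = n₂/n₁ = 4, Var(x̄₁−x̄₂) = σ²(1/n₁ + 1/(k·n₁)) = σ²·(k+1)/(k·n₁).
So n₁ = (1 + 1/k)·((z_{α/2} + z_β)/d)² = 1.250 × (3.277/0.64)².
n₁ = 1.250 × 26.22 = 32.8.
Round up: n₁ = 33, giving n₂ = 4 × 33 = 132.

n₁ = 33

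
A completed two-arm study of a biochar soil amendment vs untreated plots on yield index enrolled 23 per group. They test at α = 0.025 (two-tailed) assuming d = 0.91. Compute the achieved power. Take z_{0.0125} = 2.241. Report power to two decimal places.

power ≈ 0.80

For two equal groups, power = Φ(d·√(n/2) − z_{α/2}).
d·√(n/2) = 0.91 × √(23/2) = 0.91 × 3.391 = 3.086.
z_β = 3.086 − 2.241 = 0.845.
Power = Φ(0.845) = 0.801.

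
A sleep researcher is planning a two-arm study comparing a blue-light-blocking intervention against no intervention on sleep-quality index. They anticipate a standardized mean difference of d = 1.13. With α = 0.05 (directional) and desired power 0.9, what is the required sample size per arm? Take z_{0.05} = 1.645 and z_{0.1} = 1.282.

n = 14 per group

For two independent groups with equal n: n = 2·((z_{α} + z_β) / d)².
z_{α} + z_β = 1.645 + 1.282 = 2.927.
n = 2 × (2.927 / 1.13)² = 2 × 2.590² = 2 × 6.71 = 13.4.
Round up to the next whole participant.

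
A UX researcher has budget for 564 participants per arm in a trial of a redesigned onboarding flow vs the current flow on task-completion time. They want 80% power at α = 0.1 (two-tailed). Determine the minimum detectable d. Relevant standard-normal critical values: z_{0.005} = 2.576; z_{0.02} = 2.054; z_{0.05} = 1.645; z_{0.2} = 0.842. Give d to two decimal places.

d_min ≈ 0.15

For two independent groups of n = 564 each: d_min = (z_{α/2} + z_β)·√(2/n).
z-sum = 1.645 + 0.842 = 2.487.
d_min = 2.487 × √(2/564) = 2.487 × 0.0595 = 0.148.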